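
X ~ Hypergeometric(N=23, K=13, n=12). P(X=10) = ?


P(X=10) = C(13,10)*C(10,2) / C(23,12)
= 286*45 / 1352078
= 12870/1352078 = 495/52003

495/52003


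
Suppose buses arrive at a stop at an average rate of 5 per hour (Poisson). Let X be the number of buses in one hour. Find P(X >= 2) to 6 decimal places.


P(X>=2) = 1 - P(X<=1) = 1 - (e^(-5)*5^0/0! + e^(-5)*5^1/1!)
≈ 1 - (0.0067379470 + 0.0336897350)
= 1 - 0.0404276820 = 0.9595723180
≈ 0.959572

0.959572


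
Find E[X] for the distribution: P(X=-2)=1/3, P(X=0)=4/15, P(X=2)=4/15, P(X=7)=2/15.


E[X] = sum(x * P(x))
= -2*1/3 + 0*4/15 + 2*4/15 + 7*2/15
= 4/5

4/5


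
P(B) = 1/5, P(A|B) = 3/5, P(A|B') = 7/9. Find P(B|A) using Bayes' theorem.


P(A) = P(A|B)P(B) + P(A|B')P(B') = 3/5*1/5 + 7/9*4/5 = 167/225
P(B|A) = P(A|B)P(B)/P(A) = (3/25)/(167/225) = 27/167

27/167


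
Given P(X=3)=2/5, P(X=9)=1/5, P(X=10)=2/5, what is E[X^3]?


E[X^3] = sum(g(x)*P(x))
= 27*2/5 + 729*1/5 + 1000*2/5
= 2783/5

2783/5


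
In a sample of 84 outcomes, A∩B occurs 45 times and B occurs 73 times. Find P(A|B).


P(A|B) = P(A∩B)/P(B) = (45/84)/(73/84) = 45/73

45/73


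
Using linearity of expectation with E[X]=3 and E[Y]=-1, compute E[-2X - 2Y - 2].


E[-2X - 2Y - 2] = -2*E[X] - 2*E[Y] - 2
= (-2)*(3) + (-2)*(-1) + (-2)
= -6 + 2 - 2 = -6

-6


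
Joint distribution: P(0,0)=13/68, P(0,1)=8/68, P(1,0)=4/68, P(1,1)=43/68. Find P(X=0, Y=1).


Read from table: P(X=0, Y=1) = 8/68 = 2/17

2/17


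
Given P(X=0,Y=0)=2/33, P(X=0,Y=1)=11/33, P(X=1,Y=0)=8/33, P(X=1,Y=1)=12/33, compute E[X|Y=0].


P(Y=0) = 10/33
E[X|Y=0] = (0*2 + 1*8)/10 = 8/10 = 4/5

4/5


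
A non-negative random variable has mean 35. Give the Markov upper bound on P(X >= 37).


Markov: P(X >= a) <= E[X]/a
P(X >= 37) <= 35/37

35/37


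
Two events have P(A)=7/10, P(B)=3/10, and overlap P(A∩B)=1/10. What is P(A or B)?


P(A∪B) = P(A) + P(B) - P(A∩B)
= 7/10 + 3/10 - 1/10 = 9/10

9/10


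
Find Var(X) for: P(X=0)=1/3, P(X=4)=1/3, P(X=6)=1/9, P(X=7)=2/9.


E[X] = 32/9, E[X^2] = 182/9
Var(X) = E[X^2] - (E[X])^2 = 182/9 - (32/9)^2 = 614/81

614/81


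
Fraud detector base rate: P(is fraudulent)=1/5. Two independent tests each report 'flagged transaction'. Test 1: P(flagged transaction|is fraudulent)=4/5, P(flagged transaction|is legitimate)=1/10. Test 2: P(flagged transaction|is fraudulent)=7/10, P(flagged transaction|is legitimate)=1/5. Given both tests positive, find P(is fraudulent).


After test 1: P(+) = 4/5*1/5 + 1/10*4/5 = 6/25
P(B|+) = (4/25)/(6/25) = 2/3
After test 2 (use post1 as new prior): P(+) = 7/10*2/3 + 1/5*1/3 = 8/15
P(B|+,+) = (7/15)/(8/15) = 7/8

7/8


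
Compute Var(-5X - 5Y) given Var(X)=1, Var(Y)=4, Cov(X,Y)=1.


Var(-5X - 5Y) = (-5)^2*Var(X) + (-5)^2*Var(Y) + 2*(-5)*(-5)*Cov(X,Y)
= 25*1 + 25*4 + 50*1
= 25 + 100 + 50 = 175

175


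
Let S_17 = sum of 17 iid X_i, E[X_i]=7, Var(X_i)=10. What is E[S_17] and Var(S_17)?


E[S_n] = n*mu = 17*7 = 119
Var(S_n) = n*sigma^2 = 17*10 = 170

E[S_17]=119, Var(S_17)=170


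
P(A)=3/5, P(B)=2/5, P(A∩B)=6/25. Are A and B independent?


P(A)*P(B) = 3/5*2/5 = 6/25
P(A∩B) = 6/25, which equals P(A)P(B), so independent

Yes, A and B are independent


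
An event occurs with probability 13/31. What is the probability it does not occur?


P(A') = 1 - P(A) = 1 - 13/31 = 18/31

18/31


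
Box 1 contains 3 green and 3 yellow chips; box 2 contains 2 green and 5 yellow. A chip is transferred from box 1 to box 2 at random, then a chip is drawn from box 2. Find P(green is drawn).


P(transfer green) = 3/6 = 1/2; P(transfer yellow) = 1/2
If green transferred: Urn II has 3 green of 8, so P(green|green moved) = 3/8
If yellow transferred: Urn II has 2 green of 8, so P(green|yellow moved) = 1/4
By total probability: P(green) = 1/2*3/8 + 1/2*1/4 = 5/16

5/16


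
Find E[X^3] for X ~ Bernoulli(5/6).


For Bernoulli: X in {0,1}
E[X^3] = 0^3*(1-5/6) + 1^3*5/6 = 5/6

5/6


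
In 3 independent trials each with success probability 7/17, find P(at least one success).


P(at least one) = 1 - P(none)
P(none) = (1 - 7/17)^3 = (10/17)^3 = 1000/4913
P(at least one) = 1 - 1000/4913 = 3913/4913

3913/4913


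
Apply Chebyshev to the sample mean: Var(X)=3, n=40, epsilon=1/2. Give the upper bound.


Var(Xbar) = Var(X)/n = 3/40
Chebyshev: P(|Xbar-mu| >= 1/2) <= Var(Xbar)/(1/2)^2 = (3/40)/(1/4) = 3/10

3/10


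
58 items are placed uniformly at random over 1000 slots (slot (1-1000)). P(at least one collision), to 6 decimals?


P(all different) = prod((1000-i)/1000 for i=0..57) = 0.185328
P(at least one match) = 1 - 0.185328 = 0.814672

0.814672


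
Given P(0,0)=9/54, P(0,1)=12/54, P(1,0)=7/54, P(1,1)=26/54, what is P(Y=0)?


P(Y=0) = P(0,0)+P(1,0) = 9/54 + 7/54 = 16/54 = 8/27

8/27


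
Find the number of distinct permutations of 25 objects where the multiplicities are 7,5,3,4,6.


25! = 15511210043330985984000000
Denominator: 7!=5040 * 5!=120 * 3!=6 * 4!=24 * 6!=720
Coefficient = 15511210043330985984000000 / 62705664000 = 247365374256000

247365374256000


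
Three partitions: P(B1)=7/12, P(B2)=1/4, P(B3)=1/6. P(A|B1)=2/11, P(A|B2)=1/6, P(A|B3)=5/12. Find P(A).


P(A) = P(A|B1)P(B1) + P(A|B2)P(B2) + P(A|B3)P(B3)
= 2/11*7/12 + 1/6*1/4 + 5/12*1/6
= 7/66 + 1/24 + 5/72 = 43/198

43/198


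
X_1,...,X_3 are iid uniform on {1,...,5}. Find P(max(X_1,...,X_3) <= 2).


P(max <= 2) = P(all X_i <= 2) = (P(X_1 <= 2))^3
= (2/5)^3 = 8/125

8/125


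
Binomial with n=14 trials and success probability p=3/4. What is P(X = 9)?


P(X=9) = C(14,9) * p^9 * (1-p)^5
= 2002 * 19683/262144 * 1/1024
= 19702683/134217728

19702683/134217728


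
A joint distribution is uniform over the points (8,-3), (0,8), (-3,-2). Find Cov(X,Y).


E[X]=5/3, E[Y]=1, E[XY]=-6
Cov(X,Y) = E[XY] - E[X]E[Y] = -6 - 5/3*1 = -23/3

-23/3


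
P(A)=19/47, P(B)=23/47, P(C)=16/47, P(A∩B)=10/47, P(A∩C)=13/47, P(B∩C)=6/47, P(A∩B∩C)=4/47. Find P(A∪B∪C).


P(A∪B∪C) = P(A)+P(B)+P(C) - P(AB)-P(AC)-P(BC) + P(ABC)
= 19/47+23/47+16/47 - 10/47-13/47-6/47 + 4/47
= 33/47

33/47


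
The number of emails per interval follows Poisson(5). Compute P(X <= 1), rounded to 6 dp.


P(X<=1) = e^(-5)*5^0/0! + e^(-5)*5^1/1!
≈ 0.0067379470 + 0.0336897350
= 0.0404276820
≈ 0.040428

0.040428


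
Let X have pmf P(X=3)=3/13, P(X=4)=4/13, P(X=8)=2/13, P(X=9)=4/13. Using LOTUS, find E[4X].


E[4X] = sum(g(x)*P(x))
= 12*3/13 + 16*4/13 + 32*2/13 + 36*4/13
= 308/13

308/13


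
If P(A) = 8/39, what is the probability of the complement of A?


P(A') = 1 - P(A) = 1 - 8/39 = 31/39

31/39


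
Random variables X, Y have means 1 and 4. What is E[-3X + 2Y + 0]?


E[-3X + 2Y + 0] = -3*E[X] + 2*E[Y] + 0
= (-3)*(1) + (2)*(4) + (0)
= -3 + 8 + 0 = 5

5


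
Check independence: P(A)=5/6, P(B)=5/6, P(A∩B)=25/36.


P(A)*P(B) = 5/6*5/6 = 25/36
P(A∩B) = 25/36, which equals P(A)P(B), so independent

Yes, A and B are independent


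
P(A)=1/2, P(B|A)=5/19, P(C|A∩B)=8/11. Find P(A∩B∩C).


P(A∩B∩C) = P(A) * P(B|A) * P(C|A∩B)
= 1/2 * 5/19 * 8/11
= 5/38 * 8/11 = 20/209

20/209


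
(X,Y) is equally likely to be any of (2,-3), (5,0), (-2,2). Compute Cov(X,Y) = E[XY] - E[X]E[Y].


E[X]=5/3, E[Y]=-1/3, E[XY]=-10/3
Cov(X,Y) = E[XY] - E[X]E[Y] = -10/3 - 5/3*-1/3 = -25/9

-25/9


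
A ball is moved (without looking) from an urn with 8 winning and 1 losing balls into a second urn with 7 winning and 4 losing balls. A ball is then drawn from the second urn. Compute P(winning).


P(transfer winning) = 8/9; P(transfer losing) = 1/9
If winning transferred: Urn II has 8 winning of 12, so P(winning|winning moved) = 2/3
If losing transferred: Urn II has 7 winning of 12, so P(winning|losing moved) = 7/12
By total probability: P(winning) = 8/9*2/3 + 1/9*7/12 = 71/108

71/108


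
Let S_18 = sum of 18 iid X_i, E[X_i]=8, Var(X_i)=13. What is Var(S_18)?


By independence, Var(S_n) = n*Var(X_1) = 18*13 = 234

234


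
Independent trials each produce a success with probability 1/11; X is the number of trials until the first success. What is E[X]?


For geometric (trials until first success), E[X] = 1/p = 1/(1/11) = 11

11


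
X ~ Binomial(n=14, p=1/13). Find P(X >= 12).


P(X>=12) = P(X=12) + P(X=13) + P(X=14)
= 1008/302875106592253 + 168/3937376385699289 + 1/3937376385699289
= 1021/302875106592253

1021/302875106592253


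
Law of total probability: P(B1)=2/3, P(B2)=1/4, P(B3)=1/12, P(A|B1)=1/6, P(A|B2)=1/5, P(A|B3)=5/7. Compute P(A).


P(A) = P(A|B1)P(B1) + P(A|B2)P(B2) + P(A|B3)P(B3)
= 1/6*2/3 + 1/5*1/4 + 5/7*1/12
= 1/9 + 1/20 + 5/84 = 139/630

139/630


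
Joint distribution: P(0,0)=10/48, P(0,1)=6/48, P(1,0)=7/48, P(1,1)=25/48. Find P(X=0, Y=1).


Read from table: P(X=0, Y=1) = 6/48 = 1/8

1/8


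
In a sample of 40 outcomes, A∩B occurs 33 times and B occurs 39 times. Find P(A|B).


P(A|B) = P(A∩B)/P(B) = (33/40)/(39/40) = 33/39 = 11/13

11/13


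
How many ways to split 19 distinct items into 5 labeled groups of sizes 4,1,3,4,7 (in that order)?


19! = 121645100408832000
Denominator: 4!=24 * 1!=1 * 3!=6 * 4!=24 * 7!=5040
Coefficient = 121645100408832000 / 17418240 = 6983776800

6983776800


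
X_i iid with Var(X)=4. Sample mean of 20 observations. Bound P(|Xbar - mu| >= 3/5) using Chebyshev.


Var(Xbar) = Var(X)/n = 4/20
Chebyshev: P(|Xbar-mu| >= 3/5) <= Var(Xbar)/(3/5)^2 = (1/5)/(9/25) = 5/9

5/9


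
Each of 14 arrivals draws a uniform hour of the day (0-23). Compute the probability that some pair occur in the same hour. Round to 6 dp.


P(all different) = prod((24-i)/24 for i=0..13) = 0.008128
P(at least one match) = 1 - 0.008128 = 0.991872

0.991872


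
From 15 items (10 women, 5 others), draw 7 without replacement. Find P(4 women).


P(X=4) = C(10,4)*C(5,3) / C(15,7)
= 210*10 / 6435
= 2100/6435 = 140/429

140/429


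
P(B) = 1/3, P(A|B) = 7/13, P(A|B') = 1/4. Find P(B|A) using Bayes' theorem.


P(A) = P(A|B)P(B) + P(A|B')P(B') = 7/13*1/3 + 1/4*2/3 = 9/26
P(B|A) = P(A|B)P(B)/P(A) = (7/39)/(9/26) = 14/27

14/27


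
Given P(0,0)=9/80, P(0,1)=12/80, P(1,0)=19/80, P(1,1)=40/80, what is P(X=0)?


P(X=0) = P(0,0)+P(0,1) = 9/80 + 12/80 = 21/80

21/80


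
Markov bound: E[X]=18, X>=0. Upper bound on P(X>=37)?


Markov: P(X >= a) <= E[X]/a
P(X >= 37) <= 18/37

18/37


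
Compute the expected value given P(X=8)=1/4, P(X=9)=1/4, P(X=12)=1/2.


E[X] = sum(x * P(x))
= 8*1/4 + 9*1/4 + 12*1/2
= 41/4

41/4


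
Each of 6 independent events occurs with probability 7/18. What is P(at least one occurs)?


P(at least one) = 1 - P(none)
P(none) = (1 - 7/18)^6 = (11/18)^6 = 1771561/34012224
P(at least one) = 1 - 1771561/34012224 = 32240663/34012224

32240663/34012224


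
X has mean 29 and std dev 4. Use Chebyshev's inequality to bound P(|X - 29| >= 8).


k = 8/4 = 2
Chebyshev: P(|X-mu| >= k*sigma) <= 1/k^2 = 1/2^2 = 1/4

1/4


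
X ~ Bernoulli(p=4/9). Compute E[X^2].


For Bernoulli: X in {0,1}
E[X^2] = 0^2*(1-4/9) + 1^2*4/9 = 4/9

4/9


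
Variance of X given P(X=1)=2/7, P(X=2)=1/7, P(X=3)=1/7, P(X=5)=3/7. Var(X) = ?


E[X] = 22/7, E[X^2] = 90/7
Var(X) = E[X^2] - (E[X])^2 = 90/7 - (22/7)^2 = 146/49

146/49


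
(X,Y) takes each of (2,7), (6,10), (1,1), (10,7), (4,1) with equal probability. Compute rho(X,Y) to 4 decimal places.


Cov(X,Y) = 5.8800, Var(X) = 10.2400, Var(Y) = 12.9600
rho = Cov/(sqrt(VarX)*sqrt(VarY)) = 0.5104

0.5104


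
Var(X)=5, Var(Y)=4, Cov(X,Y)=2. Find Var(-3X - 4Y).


Var(-3X - 4Y) = (-3)^2*Var(X) + (-4)^2*Var(Y) + 2*(-3)*(-4)*Cov(X,Y)
= 9*5 + 16*4 + 24*2
= 45 + 64 + 48 = 157

157


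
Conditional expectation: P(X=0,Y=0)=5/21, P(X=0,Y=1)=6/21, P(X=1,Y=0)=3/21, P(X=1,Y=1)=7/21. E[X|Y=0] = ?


P(Y=0) = 8/21
E[X|Y=0] = (0*5 + 1*3)/8 = 3/8

3/8


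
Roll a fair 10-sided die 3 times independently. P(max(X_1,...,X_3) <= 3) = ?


P(max <= 3) = P(all X_i <= 3) = (P(X_1 <= 3))^3
= (3/10)^3 = 27/1000

27/1000


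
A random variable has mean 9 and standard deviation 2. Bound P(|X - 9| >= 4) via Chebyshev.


k = 4/2 = 2
Chebyshev: P(|X-mu| >= k*sigma) <= 1/k^2 = 1/2^2 = 1/4

1/4


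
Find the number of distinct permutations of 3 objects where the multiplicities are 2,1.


3! = 6
Denominator: 2!=2 * 1!=1
Coefficient = 6 / 2 = 3

3


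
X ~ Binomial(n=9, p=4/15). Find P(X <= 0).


P(X<=0) = P(X=0)
= 2357947691/38443359375
= 2357947691/38443359375

2357947691/38443359375


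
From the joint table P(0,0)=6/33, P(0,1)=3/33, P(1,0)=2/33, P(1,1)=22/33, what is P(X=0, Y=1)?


Read from table: P(X=0, Y=1) = 3/33 = 1/11

1/11


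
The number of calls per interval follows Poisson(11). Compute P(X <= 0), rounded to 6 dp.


P(X<=0) = e^(-11)*11^0/0!
≈ 0.0000167017
≈ 0.000017

0.000017


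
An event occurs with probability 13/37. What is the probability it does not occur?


P(A') = 1 - P(A) = 1 - 13/37 = 24/37

24/37


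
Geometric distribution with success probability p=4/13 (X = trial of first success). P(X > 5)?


P(X > 5) = P(first 5 trials all fail) = (1-p)^5 = (9/13)^5 = 59049/371293

59049/371293


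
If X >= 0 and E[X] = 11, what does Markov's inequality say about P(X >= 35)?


Markov: P(X >= a) <= E[X]/a
P(X >= 35) <= 11/35

11/35


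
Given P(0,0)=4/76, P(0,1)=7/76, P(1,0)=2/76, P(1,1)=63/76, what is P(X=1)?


P(X=1) = P(1,0)+P(1,1) = 2/76 + 63/76 = 65/76

65/76


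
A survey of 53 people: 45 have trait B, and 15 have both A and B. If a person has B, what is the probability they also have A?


P(A|B) = P(A∩B)/P(B) = (15/53)/(45/53) = 15/45 = 1/3

1/3


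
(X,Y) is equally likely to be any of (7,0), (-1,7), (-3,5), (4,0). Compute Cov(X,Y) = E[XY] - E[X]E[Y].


E[X]=7/4, E[Y]=3, E[XY]=-11/2
Cov(X,Y) = E[XY] - E[X]E[Y] = -11/2 - 7/4*3 = -43/4

-43/4


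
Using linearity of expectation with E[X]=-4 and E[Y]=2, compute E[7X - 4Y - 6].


E[7X - 4Y - 6] = 7*E[X] - 4*E[Y] - 6
= (7)*(-4) + (-4)*(2) + (-6)
= -28 - 8 - 6 = -42

-42


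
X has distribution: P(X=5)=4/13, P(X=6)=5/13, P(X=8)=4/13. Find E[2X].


E[2X] = sum(g(x)*P(x))
= 10*4/13 + 12*5/13 + 16*4/13
= 164/13

164/13


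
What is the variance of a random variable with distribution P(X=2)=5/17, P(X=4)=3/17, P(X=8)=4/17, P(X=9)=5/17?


E[X] = 99/17, E[X^2] = 729/17
Var(X) = E[X^2] - (E[X])^2 = 729/17 - (99/17)^2 = 2592/289

2592/289


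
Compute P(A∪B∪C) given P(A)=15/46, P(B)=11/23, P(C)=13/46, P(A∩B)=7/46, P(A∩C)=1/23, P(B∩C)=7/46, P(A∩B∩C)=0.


P(A∪B∪C) = P(A)+P(B)+P(C) - P(AB)-P(AC)-P(BC) + P(ABC)
= 15/46+11/23+13/46 - 7/46-1/23-7/46 + 0
= 17/23

17/23


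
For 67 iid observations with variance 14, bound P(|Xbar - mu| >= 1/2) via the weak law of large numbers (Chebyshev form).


Var(Xbar) = Var(X)/n = 14/67
Chebyshev: P(|Xbar-mu| >= 1/2) <= Var(Xbar)/(1/2)^2 = (14/67)/(1/4) = 56/67

56/67


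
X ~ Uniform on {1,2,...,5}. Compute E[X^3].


E[X^3] = (1/5) * sum(x^3 for x=1..5)
= 225/5 = 45

45


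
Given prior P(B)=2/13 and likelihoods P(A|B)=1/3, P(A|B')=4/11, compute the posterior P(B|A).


P(A) = P(A|B)P(B) + P(A|B')P(B') = 1/3*2/13 + 4/11*11/13 = 14/39
P(B|A) = P(A|B)P(B)/P(A) = (2/39)/(14/39) = 1/7

1/7


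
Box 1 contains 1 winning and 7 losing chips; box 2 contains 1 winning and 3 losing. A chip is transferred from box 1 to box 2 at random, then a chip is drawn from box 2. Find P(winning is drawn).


P(transfer winning) = 1/8; P(transfer losing) = 7/8
If winning transferred: Urn II has 2 winning of 5, so P(winning|winning moved) = 2/5
If losing transferred: Urn II has 1 winning of 5, so P(winning|losing moved) = 1/5
By total probability: P(winning) = 1/8*2/5 + 7/8*1/5 = 9/40

9/40


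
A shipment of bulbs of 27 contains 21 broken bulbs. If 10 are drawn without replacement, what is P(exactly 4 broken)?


P(X=4) = C(21,4)*C(6,6) / C(27,10)
= 5985*1 / 8436285
= 5985/8436285 = 7/9867

7/9867


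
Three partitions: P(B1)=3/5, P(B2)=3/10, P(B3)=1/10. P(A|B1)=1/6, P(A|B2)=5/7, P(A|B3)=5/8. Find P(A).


P(A) = P(A|B1)P(B1) + P(A|B2)P(B2) + P(A|B3)P(B3)
= 1/6*3/5 + 5/7*3/10 + 5/8*1/10
= 1/10 + 3/14 + 1/16 = 211/560

211/560


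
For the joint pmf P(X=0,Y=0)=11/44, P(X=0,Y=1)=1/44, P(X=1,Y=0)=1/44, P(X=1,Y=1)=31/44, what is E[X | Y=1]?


P(Y=1) = 32/44
E[X|Y=1] = (0*1 + 1*31)/32 = 31/32

31/32


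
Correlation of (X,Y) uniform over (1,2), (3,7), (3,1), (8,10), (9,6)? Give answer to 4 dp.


Cov(X,Y) = 7.0400, Var(X) = 9.7600, Var(Y) = 10.9600
rho = Cov/(sqrt(VarX)*sqrt(VarY)) = 0.6807

0.6807


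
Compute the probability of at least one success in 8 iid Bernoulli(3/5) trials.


P(at least one) = 1 - P(none)
P(none) = (1 - 3/5)^8 = (2/5)^8 = 256/390625
P(at least one) = 1 - 256/390625 = 390369/390625

390369/390625


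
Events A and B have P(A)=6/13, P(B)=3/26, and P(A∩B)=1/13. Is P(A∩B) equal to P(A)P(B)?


P(A)*P(B) = 6/13*3/26 = 9/169
P(A∩B) = 1/13 != 9/169, so not independent

No, A and B are not independent


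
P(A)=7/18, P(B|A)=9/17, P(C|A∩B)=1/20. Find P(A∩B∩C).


P(A∩B∩C) = P(A) * P(B|A) * P(C|A∩B)
= 7/18 * 9/17 * 1/20
= 7/34 * 1/20 = 7/680

7/680


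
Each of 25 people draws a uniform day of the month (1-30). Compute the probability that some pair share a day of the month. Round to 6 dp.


P(all different) = prod((30-i)/30 for i=0..24) = 0.000000
P(at least one match) = 1 - 0.000000 = 1.000000

1.000000


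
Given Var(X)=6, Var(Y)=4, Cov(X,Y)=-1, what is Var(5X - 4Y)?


Var(5X - 4Y) = 5^2*Var(X) + (-4)^2*Var(Y) + 2*5*(-4)*Cov(X,Y)
= 25*6 + 16*4 - 40*(-1)
= 150 + 64 + 40 = 254

254


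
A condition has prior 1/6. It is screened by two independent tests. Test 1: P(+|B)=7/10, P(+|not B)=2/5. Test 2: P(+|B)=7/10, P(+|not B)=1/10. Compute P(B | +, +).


After test 1: P(+) = 7/10*1/6 + 2/5*5/6 = 9/20
P(B|+) = (7/60)/(9/20) = 7/27
After test 2 (use post1 as new prior): P(+) = 7/10*7/27 + 1/10*20/27 = 23/90
P(B|+,+) = (49/270)/(23/90) = 49/69

49/69


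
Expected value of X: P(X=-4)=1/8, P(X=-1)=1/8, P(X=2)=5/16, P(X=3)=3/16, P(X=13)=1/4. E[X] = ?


E[X] = sum(x * P(x))
= -4*1/8 - 1*1/8 + 2*5/16 + 3*3/16 + 13*1/4
= 61/16

61/16


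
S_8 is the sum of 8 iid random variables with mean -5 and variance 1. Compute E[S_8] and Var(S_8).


E[S_n] = n*mu = 8*-5 = -40
Var(S_n) = n*sigma^2 = 8*1 = 8

E[S_8]=-40, Var(S_8)=8


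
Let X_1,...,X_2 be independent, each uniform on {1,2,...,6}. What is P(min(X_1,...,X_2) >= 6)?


P(min >= 6) = P(all X_i >= 6) = (P(X_1 >= 6))^2
= (1/6)^2 = 1/36

1/36


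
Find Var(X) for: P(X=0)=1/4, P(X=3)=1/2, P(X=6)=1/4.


E[X] = 3, E[X^2] = 27/2
Var(X) = E[X^2] - (E[X])^2 = 27/2 - (3)^2 = 9/2

9/2


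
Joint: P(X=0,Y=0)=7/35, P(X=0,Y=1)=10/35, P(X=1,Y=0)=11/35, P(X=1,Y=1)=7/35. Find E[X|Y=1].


P(Y=1) = 17/35
E[X|Y=1] = (0*10 + 1*7)/17 = 7/17

7/17


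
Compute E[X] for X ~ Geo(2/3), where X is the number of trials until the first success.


For geometric (trials until first success), E[X] = 1/p = 1/(2/3) = 3/2

3/2


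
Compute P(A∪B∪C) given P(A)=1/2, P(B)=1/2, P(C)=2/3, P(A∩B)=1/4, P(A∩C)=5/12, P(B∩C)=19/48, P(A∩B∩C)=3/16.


P(A∪B∪C) = P(A)+P(B)+P(C) - P(AB)-P(AC)-P(BC) + P(ABC)
= 1/2+1/2+2/3 - 1/4-5/12-19/48 + 3/16
= 19/24

19/24


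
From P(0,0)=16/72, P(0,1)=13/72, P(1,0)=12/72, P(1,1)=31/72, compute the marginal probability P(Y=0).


P(Y=0) = P(0,0)+P(1,0) = 16/72 + 12/72 = 28/72 = 7/18

7/18


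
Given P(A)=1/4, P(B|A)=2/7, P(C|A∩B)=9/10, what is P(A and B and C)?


P(A∩B∩C) = P(A) * P(B|A) * P(C|A∩B)
= 1/4 * 2/7 * 9/10
= 1/14 * 9/10 = 9/140

9/140


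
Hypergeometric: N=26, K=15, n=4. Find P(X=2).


P(X=2) = C(15,2)*C(11,2) / C(26,4)
= 105*55 / 14950
= 5775/14950 = 231/598

231/598


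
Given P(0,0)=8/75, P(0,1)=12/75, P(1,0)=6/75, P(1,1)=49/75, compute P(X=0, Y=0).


Read from table: P(X=0, Y=0) = 8/75

8/75


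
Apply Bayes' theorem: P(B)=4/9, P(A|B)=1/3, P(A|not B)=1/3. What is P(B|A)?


P(A) = P(A|B)P(B) + P(A|B')P(B') = 1/3*4/9 + 1/3*5/9 = 1/3
P(B|A) = P(A|B)P(B)/P(A) = (4/27)/(1/3) = 4/9

4/9


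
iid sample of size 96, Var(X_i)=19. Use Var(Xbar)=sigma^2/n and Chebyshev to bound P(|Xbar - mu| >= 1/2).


Var(Xbar) = Var(X)/n = 19/96
Chebyshev: P(|Xbar-mu| >= 1/2) <= Var(Xbar)/(1/2)^2 = (19/96)/(1/4) = 19/24

19/24


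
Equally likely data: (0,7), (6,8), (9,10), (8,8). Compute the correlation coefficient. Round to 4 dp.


Cov(X,Y) = 3.0625, Var(X) = 12.1875, Var(Y) = 1.1875
rho = Cov/(sqrt(VarX)*sqrt(VarY)) = 0.8050

0.8050


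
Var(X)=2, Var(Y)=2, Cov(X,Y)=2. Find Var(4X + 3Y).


Var(4X + 3Y) = 4^2*Var(X) + 3^2*Var(Y) + 2*4*3*Cov(X,Y)
= 16*2 + 9*2 + 24*2
= 32 + 18 + 48 = 98

98


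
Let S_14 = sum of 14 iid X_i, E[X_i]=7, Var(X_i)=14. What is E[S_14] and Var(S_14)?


E[S_n] = n*mu = 14*7 = 98
Var(S_n) = n*sigma^2 = 14*14 = 196

E[S_14]=98, Var(S_14)=196


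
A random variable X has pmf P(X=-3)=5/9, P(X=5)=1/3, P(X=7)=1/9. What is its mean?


E[X] = sum(x * P(x))
= -3*5/9 + 5*1/3 + 7*1/9
= 7/9

7/9


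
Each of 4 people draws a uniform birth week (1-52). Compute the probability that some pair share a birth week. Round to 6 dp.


P(all different) = prod((52-i)/52 for i=0..3) = 0.888641
P(at least one match) = 1 - 0.888641 = 0.111359

0.111359


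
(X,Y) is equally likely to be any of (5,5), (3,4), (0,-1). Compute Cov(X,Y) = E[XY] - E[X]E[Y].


E[X]=8/3, E[Y]=8/3, E[XY]=37/3
Cov(X,Y) = E[XY] - E[X]E[Y] = 37/3 - 8/3*8/3 = 47/9

47/9


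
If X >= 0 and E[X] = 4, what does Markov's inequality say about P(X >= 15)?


Markov: P(X >= a) <= E[X]/a
P(X >= 15) <= 4/15

4/15


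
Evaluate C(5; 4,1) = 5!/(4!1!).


5! = 120
Denominator: 4!=24 * 1!=1
Coefficient = 120 / 24 = 5

5


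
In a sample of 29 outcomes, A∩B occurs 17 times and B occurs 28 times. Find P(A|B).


P(A|B) = P(A∩B)/P(B) = (17/29)/(28/29) = 17/28

17/28


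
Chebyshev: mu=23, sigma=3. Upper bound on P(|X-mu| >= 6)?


k = 6/3 = 2
Chebyshev: P(|X-mu| >= k*sigma) <= 1/k^2 = 1/2^2 = 1/4

1/4


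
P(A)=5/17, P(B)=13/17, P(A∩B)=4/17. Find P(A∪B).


P(A∪B) = P(A) + P(B) - P(A∩B)
= 5/17 + 13/17 - 4/17 = 14/17

14/17


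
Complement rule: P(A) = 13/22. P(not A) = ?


P(A') = 1 - P(A) = 1 - 13/22 = 9/22

9/22


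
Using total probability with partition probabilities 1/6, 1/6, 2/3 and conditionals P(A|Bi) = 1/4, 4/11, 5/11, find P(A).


P(A) = P(A|B1)P(B1) + P(A|B2)P(B2) + P(A|B3)P(B3)
= 1/4*1/6 + 4/11*1/6 + 5/11*2/3
= 1/24 + 2/33 + 10/33 = 107/264

107/264


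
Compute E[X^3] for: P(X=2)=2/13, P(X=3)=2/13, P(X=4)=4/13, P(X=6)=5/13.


E[X^3] = sum(x^3 * P(x))
= 8*2/13 + 27*2/13 + 64*4/13 + 216*5/13
= 1406/13

1406/13


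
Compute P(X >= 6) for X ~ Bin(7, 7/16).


P(X>=6) = P(X=6) + P(X=7)
= 7411887/268435456 + 823543/268435456
= 4117715/134217728

4117715/134217728


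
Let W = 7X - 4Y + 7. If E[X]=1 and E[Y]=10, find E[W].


E[7X - 4Y + 7] = 7*E[X] - 4*E[Y] + 7
= (7)*(1) + (-4)*(10) + (7)
= 7 - 40 + 7 = -26

-26


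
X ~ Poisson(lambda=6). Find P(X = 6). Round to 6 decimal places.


P(X=6) = e^(-6) * 6^6 / 6!
≈ 0.002478752177 * 46656 / 720
≈ 0.160623

0.160623


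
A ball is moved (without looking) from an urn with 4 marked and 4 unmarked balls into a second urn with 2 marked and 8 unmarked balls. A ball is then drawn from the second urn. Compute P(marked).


P(transfer marked) = 4/8 = 1/2; P(transfer unmarked) = 1/2
If marked transferred: Urn II has 3 marked of 11, so P(marked|marked moved) = 3/11
If unmarked transferred: Urn II has 2 marked of 11, so P(marked|unmarked moved) = 2/11
By total probability: P(marked) = 1/2*3/11 + 1/2*2/11 = 5/22

5/22


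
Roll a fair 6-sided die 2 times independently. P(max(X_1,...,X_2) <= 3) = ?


P(max <= 3) = P(all X_i <= 3) = (P(X_1 <= 3))^2
= (3/6)^2 = (1/2)^2 = 1/4

1/4


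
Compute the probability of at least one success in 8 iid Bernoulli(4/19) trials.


P(at least one) = 1 - P(none)
P(none) = (1 - 4/19)^8 = (15/19)^8 = 2562890625/16983563041
P(at least one) = 1 - 2562890625/16983563041 = 14420672416/16983563041

14420672416/16983563041


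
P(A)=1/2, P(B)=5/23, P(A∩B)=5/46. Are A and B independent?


P(A)*P(B) = 1/2*5/23 = 5/46
P(A∩B) = 5/46, which equals P(A)P(B), so independent

Yes, A and B are independent


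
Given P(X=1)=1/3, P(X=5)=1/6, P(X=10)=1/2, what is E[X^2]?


E[X^2] = sum(g(x)*P(x))
= 1*1/3 + 25*1/6 + 100*1/2
= 109/2

109/2


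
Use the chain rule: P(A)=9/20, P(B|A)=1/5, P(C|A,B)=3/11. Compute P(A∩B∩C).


P(A∩B∩C) = P(A) * P(B|A) * P(C|A∩B)
= 9/20 * 1/5 * 3/11
= 9/100 * 3/11 = 27/1100

27/1100


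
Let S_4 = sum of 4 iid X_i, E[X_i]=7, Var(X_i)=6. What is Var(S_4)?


By independence, Var(S_n) = n*Var(X_1) = 4*6 = 24

24


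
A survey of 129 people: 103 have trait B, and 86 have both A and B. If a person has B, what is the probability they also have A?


P(A|B) = P(A∩B)/P(B) = (86/129)/(103/129) = 86/103

86/103


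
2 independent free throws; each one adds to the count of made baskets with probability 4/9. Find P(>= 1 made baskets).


P(at least one) = 1 - P(none)
P(none) = (1 - 4/9)^2 = (5/9)^2 = 25/81
P(at least one) = 1 - 25/81 = 56/81

56/81


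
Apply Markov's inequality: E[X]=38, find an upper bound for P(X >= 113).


Markov: P(X >= a) <= E[X]/a
P(X >= 113) <= 38/113

38/113


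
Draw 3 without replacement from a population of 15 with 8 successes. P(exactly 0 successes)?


P(X=0) = C(8,0)*C(7,3) / C(15,3)
= 1*35 / 455
= 35/455 = 1/13

1/13


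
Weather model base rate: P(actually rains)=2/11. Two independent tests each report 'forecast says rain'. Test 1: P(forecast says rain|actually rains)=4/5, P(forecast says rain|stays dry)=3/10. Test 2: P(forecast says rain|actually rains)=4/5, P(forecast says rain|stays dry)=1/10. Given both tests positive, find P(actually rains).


After test 1: P(+) = 4/5*2/11 + 3/10*9/11 = 43/110
P(B|+) = (8/55)/(43/110) = 16/43
After test 2 (use post1 as new prior): P(+) = 4/5*16/43 + 1/10*27/43 = 31/86
P(B|+,+) = (64/215)/(31/86) = 128/155

128/155


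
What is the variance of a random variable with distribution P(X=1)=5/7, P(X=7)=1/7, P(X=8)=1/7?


E[X] = 20/7, E[X^2] = 118/7
Var(X) = E[X^2] - (E[X])^2 = 118/7 - (20/7)^2 = 426/49

426/49


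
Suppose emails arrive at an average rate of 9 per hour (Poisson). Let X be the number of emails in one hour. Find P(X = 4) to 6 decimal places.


P(X=4) = e^(-9) * 9^4 / 4!
≈ 0.0001234098041 * 6561 / 24
≈ 0.033737

0.033737


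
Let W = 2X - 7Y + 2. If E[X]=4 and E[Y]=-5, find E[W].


E[2X - 7Y + 2] = 2*E[X] - 7*E[Y] + 2
= (2)*(4) + (-7)*(-5) + (2)
= 8 + 35 + 2 = 45

45


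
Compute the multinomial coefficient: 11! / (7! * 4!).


11! = 39916800
Denominator: 7!=5040 * 4!=24
Coefficient = 39916800 / 120960 = 330

330


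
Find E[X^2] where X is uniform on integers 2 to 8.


E[X^2] = (1/7) * sum(x^2 for x=2..8)
= 203/7 = 29

29


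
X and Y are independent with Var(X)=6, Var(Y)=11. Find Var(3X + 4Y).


Independence => Cov(X,Y)=0
Var(3X + 4Y) = 3^2*Var(X) + 4^2*Var(Y)
= 9*6 + 16*11 = 230

230


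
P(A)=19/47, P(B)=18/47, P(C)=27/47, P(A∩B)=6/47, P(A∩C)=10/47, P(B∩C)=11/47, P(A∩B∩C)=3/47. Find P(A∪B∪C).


P(A∪B∪C) = P(A)+P(B)+P(C) - P(AB)-P(AC)-P(BC) + P(ABC)
= 19/47+18/47+27/47 - 6/47-10/47-11/47 + 3/47
= 40/47

40/47


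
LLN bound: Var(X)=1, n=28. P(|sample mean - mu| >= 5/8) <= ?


Var(Xbar) = Var(X)/n = 1/28
Chebyshev: P(|Xbar-mu| >= 5/8) <= Var(Xbar)/(5/8)^2 = (1/28)/(25/64) = 16/175

16/175


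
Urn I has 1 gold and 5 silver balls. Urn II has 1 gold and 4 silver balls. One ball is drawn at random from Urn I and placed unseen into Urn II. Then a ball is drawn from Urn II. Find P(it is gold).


P(transfer gold) = 1/6; P(transfer silver) = 5/6
If gold transferred: Urn II has 2 gold of 6, so P(gold|gold moved) = 1/3
If silver transferred: Urn II has 1 gold of 6, so P(gold|silver moved) = 1/6
By total probability: P(gold) = 1/6*1/3 + 5/6*1/6 = 7/36

7/36


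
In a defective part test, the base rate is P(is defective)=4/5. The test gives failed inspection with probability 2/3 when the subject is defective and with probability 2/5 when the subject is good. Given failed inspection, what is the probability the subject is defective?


P(A) = P(A|B)P(B) + P(A|B')P(B') = 2/3*4/5 + 2/5*1/5 = 46/75
P(B|A) = P(A|B)P(B)/P(A) = (8/15)/(46/75) = 20/23

20/23


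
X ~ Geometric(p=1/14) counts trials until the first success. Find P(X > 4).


P(X > 4) = P(first 4 trials all fail) = (1-p)^4 = (13/14)^4 = 28561/38416

28561/38416


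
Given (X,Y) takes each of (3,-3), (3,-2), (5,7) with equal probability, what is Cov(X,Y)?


E[X]=11/3, E[Y]=2/3, E[XY]=20/3
Cov(X,Y) = E[XY] - E[X]E[Y] = 20/3 - 11/3*2/3 = 38/9

38/9


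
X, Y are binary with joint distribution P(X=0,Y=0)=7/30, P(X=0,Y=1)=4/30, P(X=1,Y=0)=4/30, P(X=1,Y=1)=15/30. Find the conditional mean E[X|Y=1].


P(Y=1) = 19/30
E[X|Y=1] = (0*4 + 1*15)/19 = 15/19

15/19


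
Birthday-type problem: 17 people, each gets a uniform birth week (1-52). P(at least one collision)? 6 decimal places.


P(all different) = prod((52-i)/52 for i=0..16) = 0.052524
P(at least one match) = 1 - 0.052524 = 0.947476

0.947476


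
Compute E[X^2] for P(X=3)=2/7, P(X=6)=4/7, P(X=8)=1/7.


E[X^2] = sum(g(x)*P(x))
= 9*2/7 + 36*4/7 + 64*1/7
= 226/7

226/7


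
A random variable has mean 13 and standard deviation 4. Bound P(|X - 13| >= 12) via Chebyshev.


k = 12/4 = 3
Chebyshev: P(|X-mu| >= k*sigma) <= 1/k^2 = 1/3^2 = 1/9

1/9


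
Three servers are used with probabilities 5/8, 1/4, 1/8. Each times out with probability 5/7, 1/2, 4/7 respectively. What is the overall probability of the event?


P(A) = P(A|B1)P(B1) + P(A|B2)P(B2) + P(A|B3)P(B3)
= 5/7*5/8 + 1/2*1/4 + 4/7*1/8
= 25/56 + 1/8 + 1/14 = 9/14

9/14


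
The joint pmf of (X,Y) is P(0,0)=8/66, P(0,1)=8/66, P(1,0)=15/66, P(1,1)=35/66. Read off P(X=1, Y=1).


Read from table: P(X=1, Y=1) = 35/66

35/66


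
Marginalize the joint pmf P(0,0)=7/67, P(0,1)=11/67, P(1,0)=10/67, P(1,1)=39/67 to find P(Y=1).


P(Y=1) = P(0,1)+P(1,1) = 11/67 + 39/67 = 50/67

50/67


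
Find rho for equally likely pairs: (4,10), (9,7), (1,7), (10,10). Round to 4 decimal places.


Cov(X,Y) = 1.5000, Var(X) = 13.5000, Var(Y) = 2.2500
rho = Cov/(sqrt(VarX)*sqrt(VarY)) = 0.2722

0.2722


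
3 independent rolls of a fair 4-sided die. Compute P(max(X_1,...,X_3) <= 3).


P(max <= 3) = P(all X_i <= 3) = (P(X_1 <= 3))^3
= (3/4)^3 = 27/64

27/64


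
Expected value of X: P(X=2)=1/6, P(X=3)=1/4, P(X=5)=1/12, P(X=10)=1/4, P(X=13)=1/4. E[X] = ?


E[X] = sum(x * P(x))
= 2*1/6 + 3*1/4 + 5*1/12 + 10*1/4 + 13*1/4
= 29/4

29/4


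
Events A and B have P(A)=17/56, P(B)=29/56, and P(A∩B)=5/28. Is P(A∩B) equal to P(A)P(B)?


P(A)*P(B) = 17/56*29/56 = 493/3136
P(A∩B) = 5/28 != 493/3136, so not independent

No, A and B are not independent


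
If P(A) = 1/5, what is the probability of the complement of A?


P(A') = 1 - P(A) = 1 - 1/5 = 4/5

4/5


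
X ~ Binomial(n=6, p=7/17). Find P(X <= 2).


P(X<=2) = P(X=0) + P(X=1) + P(X=2)
= 1000000/24137569 + 4200000/24137569 + 7350000/24137569
= 12550000/24137569

12550000/24137569


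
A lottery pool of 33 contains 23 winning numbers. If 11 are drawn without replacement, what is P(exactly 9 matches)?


P(X=9) = C(23,9)*C(10,2) / C(33,11)
= 817190*45 / 193536720
= 36773550/193536720 = 17765/93496

17765/93496


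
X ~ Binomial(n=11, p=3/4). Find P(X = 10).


P(X=10) = C(11,10) * p^10 * (1-p)^1
= 11 * 59049/1048576 * 1/4
= 649539/4194304

649539/4194304


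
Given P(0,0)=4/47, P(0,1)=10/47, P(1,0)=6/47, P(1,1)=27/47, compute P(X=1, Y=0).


Read from table: P(X=1, Y=0) = 6/47

6/47


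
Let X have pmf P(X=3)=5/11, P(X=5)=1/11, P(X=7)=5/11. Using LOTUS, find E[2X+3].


E[2X+3] = sum(g(x)*P(x))
= 9*5/11 + 13*1/11 + 17*5/11
= 13

13


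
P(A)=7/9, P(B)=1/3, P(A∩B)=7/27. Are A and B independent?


P(A)*P(B) = 7/9*1/3 = 7/27
P(A∩B) = 7/27, which equals P(A)P(B), so independent

Yes, A and B are independent


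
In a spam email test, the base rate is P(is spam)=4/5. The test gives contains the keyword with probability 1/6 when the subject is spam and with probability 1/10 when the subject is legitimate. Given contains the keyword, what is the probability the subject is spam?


P(A) = P(A|B)P(B) + P(A|B')P(B') = 1/6*4/5 + 1/10*1/5 = 23/150
P(B|A) = P(A|B)P(B)/P(A) = (2/15)/(23/150) = 20/23

20/23


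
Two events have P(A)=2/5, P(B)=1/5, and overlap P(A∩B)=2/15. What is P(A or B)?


P(A∪B) = P(A) + P(B) - P(A∩B)
= 2/5 + 1/5 - 2/15 = 7/15

7/15


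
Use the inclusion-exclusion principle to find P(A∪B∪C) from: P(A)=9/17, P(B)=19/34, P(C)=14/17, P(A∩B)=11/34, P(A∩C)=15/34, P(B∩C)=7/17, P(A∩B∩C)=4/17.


P(A∪B∪C) = P(A)+P(B)+P(C) - P(AB)-P(AC)-P(BC) + P(ABC)
= 9/17+19/34+14/17 - 11/34-15/34-7/17 + 4/17
= 33/34

33/34


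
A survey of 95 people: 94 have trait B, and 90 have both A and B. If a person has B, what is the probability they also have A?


P(A|B) = P(A∩B)/P(B) = (90/95)/(94/95) = 90/94 = 45/47

45/47


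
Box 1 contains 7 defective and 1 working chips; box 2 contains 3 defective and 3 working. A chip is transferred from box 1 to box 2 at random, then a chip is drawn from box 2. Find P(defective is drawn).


P(transfer defective) = 7/8; P(transfer working) = 1/8
If defective transferred: Urn II has 4 defective of 7, so P(defective|defective moved) = 4/7
If working transferred: Urn II has 3 defective of 7, so P(defective|working moved) = 3/7
By total probability: P(defective) = 7/8*4/7 + 1/8*3/7 = 31/56

31/56


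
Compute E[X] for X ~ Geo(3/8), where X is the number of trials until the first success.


For geometric (trials until first success), E[X] = 1/p = 1/(3/8) = 8/3

8/3


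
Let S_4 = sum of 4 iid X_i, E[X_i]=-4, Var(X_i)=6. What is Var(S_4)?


By independence, Var(S_n) = n*Var(X_1) = 4*6 = 24

24


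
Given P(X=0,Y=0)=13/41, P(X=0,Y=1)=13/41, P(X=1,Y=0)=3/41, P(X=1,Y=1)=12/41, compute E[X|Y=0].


P(Y=0) = 16/41
E[X|Y=0] = (0*13 + 1*3)/16 = 3/16

3/16


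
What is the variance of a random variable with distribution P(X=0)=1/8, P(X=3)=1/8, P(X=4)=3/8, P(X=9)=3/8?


E[X] = 21/4, E[X^2] = 75/2
Var(X) = E[X^2] - (E[X])^2 = 75/2 - (21/4)^2 = 159/16

159/16


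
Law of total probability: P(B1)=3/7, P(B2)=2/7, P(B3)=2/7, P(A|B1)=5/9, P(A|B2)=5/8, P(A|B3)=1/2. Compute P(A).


P(A) = P(A|B1)P(B1) + P(A|B2)P(B2) + P(A|B3)P(B3)
= 5/9*3/7 + 5/8*2/7 + 1/2*2/7
= 5/21 + 5/28 + 1/7 = 47/84

47/84


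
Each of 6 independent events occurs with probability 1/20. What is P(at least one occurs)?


P(at least one) = 1 - P(none)
P(none) = (1 - 1/20)^6 = (19/20)^6 = 47045881/64000000
P(at least one) = 1 - 47045881/64000000 = 16954119/64000000

16954119/64000000


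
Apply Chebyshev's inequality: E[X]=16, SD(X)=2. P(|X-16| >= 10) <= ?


k = 10/2 = 5
Chebyshev: P(|X-mu| >= k*sigma) <= 1/k^2 = 1/5^2 = 1/25

1/25


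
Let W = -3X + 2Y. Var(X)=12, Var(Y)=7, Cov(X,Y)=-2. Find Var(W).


Var(-3X + 2Y) = (-3)^2*Var(X) + 2^2*Var(Y) + 2*(-3)*2*Cov(X,Y)
= 9*12 + 4*7 - 12*(-2)
= 108 + 28 + 24 = 160

160


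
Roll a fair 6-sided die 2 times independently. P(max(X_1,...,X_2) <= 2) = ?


P(max <= 2) = P(all X_i <= 2) = (P(X_1 <= 2))^2
= (2/6)^2 = (1/3)^2 = 1/9

1/9


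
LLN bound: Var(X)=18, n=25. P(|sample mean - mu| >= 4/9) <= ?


Var(Xbar) = Var(X)/n = 18/25
Chebyshev: P(|Xbar-mu| >= 4/9) <= Var(Xbar)/(4/9)^2 = (18/25)/(16/81) = 729/200
Bound exceeds 1, so trivial bound: 1

1


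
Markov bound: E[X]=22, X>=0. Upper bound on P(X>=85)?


Markov: P(X >= a) <= E[X]/a
P(X >= 85) <= 22/85

22/85


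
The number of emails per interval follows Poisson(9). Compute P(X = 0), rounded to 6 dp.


P(X=0) = e^(-9) * 9^0 / 0!
≈ 0.0001234098041 * 1 / 1
≈ 0.000123

0.000123


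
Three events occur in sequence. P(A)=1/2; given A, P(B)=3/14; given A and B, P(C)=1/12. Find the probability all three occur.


P(A∩B∩C) = P(A) * P(B|A) * P(C|A∩B)
= 1/2 * 3/14 * 1/12
= 3/28 * 1/12 = 1/112

1/112


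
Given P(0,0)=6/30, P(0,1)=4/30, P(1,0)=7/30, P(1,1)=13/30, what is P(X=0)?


P(X=0) = P(0,0)+P(0,1) = 6/30 + 4/30 = 10/30 = 1/3

1/3


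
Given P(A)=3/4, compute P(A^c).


P(A') = 1 - P(A) = 1 - 3/4 = 1/4

1/4


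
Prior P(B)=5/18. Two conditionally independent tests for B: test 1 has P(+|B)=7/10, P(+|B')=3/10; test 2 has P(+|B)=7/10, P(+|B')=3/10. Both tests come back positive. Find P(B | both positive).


After test 1: P(+) = 7/10*5/18 + 3/10*13/18 = 37/90
P(B|+) = (7/36)/(37/90) = 35/74
After test 2 (use post1 as new prior): P(+) = 7/10*35/74 + 3/10*39/74 = 181/370
P(B|+,+) = (49/148)/(181/370) = 245/362

245/362


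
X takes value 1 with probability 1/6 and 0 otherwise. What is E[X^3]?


For Bernoulli: X in {0,1}
E[X^3] = 0^3*(1-1/6) + 1^3*1/6 = 1/6

1/6


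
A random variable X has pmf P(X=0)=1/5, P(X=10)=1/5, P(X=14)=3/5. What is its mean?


E[X] = sum(x * P(x))
= 0*1/5 + 10*1/5 + 14*3/5
= 52/5

52/5


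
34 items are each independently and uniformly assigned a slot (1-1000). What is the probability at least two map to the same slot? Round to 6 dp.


P(all different) = prod((1000-i)/1000 for i=0..33) = 0.567014
P(at least one match) = 1 - 0.567014 = 0.432986

0.432986


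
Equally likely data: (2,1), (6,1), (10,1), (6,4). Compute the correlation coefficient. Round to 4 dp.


Cov(X,Y) = 0.0000, Var(X) = 8.0000, Var(Y) = 1.6875
rho = Cov/(sqrt(VarX)*sqrt(VarY)) = 0.0000

0.0000


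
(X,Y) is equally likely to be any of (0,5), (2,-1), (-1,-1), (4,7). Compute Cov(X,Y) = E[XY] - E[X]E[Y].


E[X]=5/4, E[Y]=5/2, E[XY]=27/4
Cov(X,Y) = E[XY] - E[X]E[Y] = 27/4 - 5/4*5/2 = 29/8

29/8


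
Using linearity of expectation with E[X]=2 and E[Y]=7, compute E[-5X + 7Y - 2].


E[-5X + 7Y - 2] = -5*E[X] + 7*E[Y] - 2
= (-5)*(2) + (7)*(7) + (-2)
= -10 + 49 - 2 = 37

37


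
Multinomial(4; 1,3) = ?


4! = 24
Denominator: 1!=1 * 3!=6
Coefficient = 24 / 6 = 4

4


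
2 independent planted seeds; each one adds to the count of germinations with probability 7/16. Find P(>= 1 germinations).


P(at least one) = 1 - P(none)
P(none) = (1 - 7/16)^2 = (9/16)^2 = 81/256
P(at least one) = 1 - 81/256 = 175/256

175/256


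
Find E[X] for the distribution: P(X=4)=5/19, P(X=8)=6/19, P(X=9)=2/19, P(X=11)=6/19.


E[X] = sum(x * P(x))
= 4*5/19 + 8*6/19 + 9*2/19 + 11*6/19
= 8

8


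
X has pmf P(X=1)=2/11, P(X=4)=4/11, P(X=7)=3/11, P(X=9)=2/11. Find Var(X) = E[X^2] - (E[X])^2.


E[X] = 57/11, E[X^2] = 375/11
Var(X) = E[X^2] - (E[X])^2 = 375/11 - (57/11)^2 = 876/121

876/121


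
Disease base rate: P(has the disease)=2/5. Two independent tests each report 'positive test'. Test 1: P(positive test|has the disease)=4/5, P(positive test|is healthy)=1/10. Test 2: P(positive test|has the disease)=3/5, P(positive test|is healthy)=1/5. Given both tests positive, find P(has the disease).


After test 1: P(+) = 4/5*2/5 + 1/10*3/5 = 19/50
P(B|+) = (8/25)/(19/50) = 16/19
After test 2 (use post1 as new prior): P(+) = 3/5*16/19 + 1/5*3/19 = 51/95
P(B|+,+) = (48/95)/(51/95) = 16/17

16/17


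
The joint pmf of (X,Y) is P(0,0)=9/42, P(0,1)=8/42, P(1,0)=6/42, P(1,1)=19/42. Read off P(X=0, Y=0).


Read from table: P(X=0, Y=0) = 9/42 = 3/14

3/14


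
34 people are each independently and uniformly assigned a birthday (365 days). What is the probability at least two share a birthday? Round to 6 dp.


P(all different) = prod((365-i)/365 for i=0..33) = 0.204683
P(at least one match) = 1 - 0.204683 = 0.795317

0.795317
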